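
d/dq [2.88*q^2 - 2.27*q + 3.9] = 5.76*q - 2.27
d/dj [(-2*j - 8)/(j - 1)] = 10/(j - 1)^2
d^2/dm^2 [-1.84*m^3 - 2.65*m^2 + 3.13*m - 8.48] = -11.04*m - 5.3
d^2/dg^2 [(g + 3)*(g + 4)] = 2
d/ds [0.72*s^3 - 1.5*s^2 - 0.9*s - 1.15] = 2.16*s^2 - 3.0*s - 0.9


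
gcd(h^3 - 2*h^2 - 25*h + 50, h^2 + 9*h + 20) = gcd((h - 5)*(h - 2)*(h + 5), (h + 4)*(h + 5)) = h + 5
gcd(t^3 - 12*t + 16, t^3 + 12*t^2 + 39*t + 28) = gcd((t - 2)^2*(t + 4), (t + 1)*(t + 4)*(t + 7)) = t + 4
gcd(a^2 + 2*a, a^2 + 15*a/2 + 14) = 1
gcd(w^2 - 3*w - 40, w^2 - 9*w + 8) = w - 8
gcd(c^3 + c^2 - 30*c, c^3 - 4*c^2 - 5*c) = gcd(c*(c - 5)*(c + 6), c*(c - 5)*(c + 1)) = c^2 - 5*c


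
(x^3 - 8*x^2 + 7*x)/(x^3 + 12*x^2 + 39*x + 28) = x*(x^2 - 8*x + 7)/(x^3 + 12*x^2 + 39*x + 28)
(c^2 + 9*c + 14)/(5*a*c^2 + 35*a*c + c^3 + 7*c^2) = (c + 2)/(c*(5*a + c))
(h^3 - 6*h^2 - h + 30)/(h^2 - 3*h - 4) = (-h^3 + 6*h^2 + h - 30)/(-h^2 + 3*h + 4)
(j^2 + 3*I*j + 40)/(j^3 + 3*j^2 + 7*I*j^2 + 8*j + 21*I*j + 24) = (j - 5*I)/(j^2 + j*(3 - I) - 3*I)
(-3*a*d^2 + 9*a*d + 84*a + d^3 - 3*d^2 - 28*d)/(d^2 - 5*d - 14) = (-3*a*d - 12*a + d^2 + 4*d)/(d + 2)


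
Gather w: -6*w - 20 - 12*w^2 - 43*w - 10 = -12*w^2 - 49*w - 30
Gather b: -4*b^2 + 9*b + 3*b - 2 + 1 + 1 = -4*b^2 + 12*b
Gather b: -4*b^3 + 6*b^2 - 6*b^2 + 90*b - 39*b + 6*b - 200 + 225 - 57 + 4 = -4*b^3 + 57*b - 28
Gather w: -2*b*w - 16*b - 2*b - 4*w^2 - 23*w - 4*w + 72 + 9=-18*b - 4*w^2 + w*(-2*b - 27) + 81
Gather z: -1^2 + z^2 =z^2 - 1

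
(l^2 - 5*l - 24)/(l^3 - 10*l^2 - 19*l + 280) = (l + 3)/(l^2 - 2*l - 35)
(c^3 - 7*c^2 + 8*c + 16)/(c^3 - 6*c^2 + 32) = (c + 1)/(c + 2)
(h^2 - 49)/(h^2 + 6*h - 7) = (h - 7)/(h - 1)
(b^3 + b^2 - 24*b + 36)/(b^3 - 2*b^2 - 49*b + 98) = (b^2 + 3*b - 18)/(b^2 - 49)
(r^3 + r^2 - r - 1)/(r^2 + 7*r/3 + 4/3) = 3*(r^2 - 1)/(3*r + 4)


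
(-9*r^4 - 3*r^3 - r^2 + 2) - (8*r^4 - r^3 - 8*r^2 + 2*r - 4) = -17*r^4 - 2*r^3 + 7*r^2 - 2*r + 6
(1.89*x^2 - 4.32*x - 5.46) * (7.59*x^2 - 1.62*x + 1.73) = 14.3451*x^4 - 35.8506*x^3 - 31.1733*x^2 + 1.3716*x - 9.4458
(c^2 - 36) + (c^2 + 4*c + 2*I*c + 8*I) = 2*c^2 + 4*c + 2*I*c - 36 + 8*I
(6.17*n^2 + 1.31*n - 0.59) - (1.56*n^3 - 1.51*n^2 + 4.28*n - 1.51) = -1.56*n^3 + 7.68*n^2 - 2.97*n + 0.92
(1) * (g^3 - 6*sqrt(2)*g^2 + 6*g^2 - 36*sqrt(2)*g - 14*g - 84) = g^3 - 6*sqrt(2)*g^2 + 6*g^2 - 36*sqrt(2)*g - 14*g - 84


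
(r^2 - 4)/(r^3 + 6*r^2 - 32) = (r + 2)/(r^2 + 8*r + 16)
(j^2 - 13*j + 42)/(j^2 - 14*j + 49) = (j - 6)/(j - 7)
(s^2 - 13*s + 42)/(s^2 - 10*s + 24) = (s - 7)/(s - 4)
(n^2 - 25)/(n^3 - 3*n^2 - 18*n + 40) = (n + 5)/(n^2 + 2*n - 8)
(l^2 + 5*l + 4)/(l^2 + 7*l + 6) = (l + 4)/(l + 6)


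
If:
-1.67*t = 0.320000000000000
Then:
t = -0.19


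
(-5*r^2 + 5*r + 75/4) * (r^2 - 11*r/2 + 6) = -5*r^4 + 65*r^3/2 - 155*r^2/4 - 585*r/8 + 225/2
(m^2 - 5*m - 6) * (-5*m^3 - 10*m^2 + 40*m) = -5*m^5 + 15*m^4 + 120*m^3 - 140*m^2 - 240*m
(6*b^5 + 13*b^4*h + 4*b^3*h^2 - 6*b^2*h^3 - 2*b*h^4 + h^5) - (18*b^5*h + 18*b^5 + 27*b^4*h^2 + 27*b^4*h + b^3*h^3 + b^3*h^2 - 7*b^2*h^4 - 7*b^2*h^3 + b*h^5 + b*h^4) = -18*b^5*h - 12*b^5 - 27*b^4*h^2 - 14*b^4*h - b^3*h^3 + 3*b^3*h^2 + 7*b^2*h^4 + b^2*h^3 - b*h^5 - 3*b*h^4 + h^5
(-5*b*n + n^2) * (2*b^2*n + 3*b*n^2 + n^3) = -10*b^3*n^2 - 13*b^2*n^3 - 2*b*n^4 + n^5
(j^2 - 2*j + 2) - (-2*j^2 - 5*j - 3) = 3*j^2 + 3*j + 5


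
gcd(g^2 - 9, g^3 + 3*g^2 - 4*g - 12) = g + 3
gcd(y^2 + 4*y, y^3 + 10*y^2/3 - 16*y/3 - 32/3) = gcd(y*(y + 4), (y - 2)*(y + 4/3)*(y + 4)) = y + 4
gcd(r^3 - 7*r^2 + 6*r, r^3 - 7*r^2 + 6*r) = r^3 - 7*r^2 + 6*r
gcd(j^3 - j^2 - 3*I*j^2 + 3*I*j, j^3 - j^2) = j^2 - j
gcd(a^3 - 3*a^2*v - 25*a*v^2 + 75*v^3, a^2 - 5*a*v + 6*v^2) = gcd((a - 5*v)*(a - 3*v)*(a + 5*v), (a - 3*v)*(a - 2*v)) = -a + 3*v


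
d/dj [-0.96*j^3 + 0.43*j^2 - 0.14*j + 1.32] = -2.88*j^2 + 0.86*j - 0.14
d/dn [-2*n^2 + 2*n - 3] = 2 - 4*n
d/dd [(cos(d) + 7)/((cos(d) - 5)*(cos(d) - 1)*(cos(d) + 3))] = 2*(cos(d)^3 + 9*cos(d)^2 - 21*cos(d) - 53)*sin(d)/((cos(d) - 5)^2*(cos(d) - 1)^2*(cos(d) + 3)^2)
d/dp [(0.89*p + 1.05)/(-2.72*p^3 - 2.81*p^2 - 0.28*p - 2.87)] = (4.8416*p^3 + 11.0689*p^2 + 5.901*p - 2.2603)/(7.3984*p^6 + 15.2864*p^5 + 9.4193*p^4 + 17.1864*p^3 + 16.2078*p^2 + 1.6072*p + 8.2369)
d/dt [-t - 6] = -1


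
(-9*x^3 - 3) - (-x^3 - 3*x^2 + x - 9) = -8*x^3 + 3*x^2 - x + 6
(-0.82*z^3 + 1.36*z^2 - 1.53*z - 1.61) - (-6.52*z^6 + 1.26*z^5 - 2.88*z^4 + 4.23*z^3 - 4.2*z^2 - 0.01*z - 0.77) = 6.52*z^6 - 1.26*z^5 + 2.88*z^4 - 5.05*z^3 + 5.56*z^2 - 1.52*z - 0.84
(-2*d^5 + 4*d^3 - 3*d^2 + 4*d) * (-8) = 16*d^5 - 32*d^3 + 24*d^2 - 32*d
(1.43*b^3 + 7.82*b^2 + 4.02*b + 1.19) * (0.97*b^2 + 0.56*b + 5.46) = 1.3871*b^5 + 8.3862*b^4 + 16.0864*b^3 + 46.1027*b^2 + 22.6156*b + 6.4974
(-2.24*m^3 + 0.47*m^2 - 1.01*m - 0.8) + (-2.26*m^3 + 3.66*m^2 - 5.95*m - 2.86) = -4.5*m^3 + 4.13*m^2 - 6.96*m - 3.66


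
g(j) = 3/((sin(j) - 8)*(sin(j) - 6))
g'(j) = -3*cos(j)/((sin(j) - 8)*(sin(j) - 6)^2) - 3*cos(j)/((sin(j) - 8)^2*(sin(j) - 6)) = 6*(7 - sin(j))*cos(j)/((sin(j) - 8)^2*(sin(j) - 6)^2)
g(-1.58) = 0.05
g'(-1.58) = -0.00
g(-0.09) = 0.06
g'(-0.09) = 0.02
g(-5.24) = 0.08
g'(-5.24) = 0.01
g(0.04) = 0.06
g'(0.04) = 0.02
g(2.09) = 0.08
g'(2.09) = -0.01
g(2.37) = 0.08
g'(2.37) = -0.02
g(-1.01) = 0.05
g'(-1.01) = 0.01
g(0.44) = 0.07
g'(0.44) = 0.02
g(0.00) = 0.06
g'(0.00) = 0.02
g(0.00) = 0.06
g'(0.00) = 0.02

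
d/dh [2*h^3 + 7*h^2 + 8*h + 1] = 6*h^2 + 14*h + 8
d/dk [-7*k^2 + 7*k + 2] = 7 - 14*k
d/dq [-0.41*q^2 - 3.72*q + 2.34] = -0.82*q - 3.72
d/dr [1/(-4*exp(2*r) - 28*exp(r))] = (2*exp(r) + 7)*exp(-r)/(4*(exp(r) + 7)^2)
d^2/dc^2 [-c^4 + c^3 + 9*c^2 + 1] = -12*c^2 + 6*c + 18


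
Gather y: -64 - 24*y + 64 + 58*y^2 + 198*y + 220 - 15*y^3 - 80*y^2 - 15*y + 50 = -15*y^3 - 22*y^2 + 159*y + 270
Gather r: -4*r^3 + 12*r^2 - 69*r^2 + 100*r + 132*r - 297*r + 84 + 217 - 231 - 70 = -4*r^3 - 57*r^2 - 65*r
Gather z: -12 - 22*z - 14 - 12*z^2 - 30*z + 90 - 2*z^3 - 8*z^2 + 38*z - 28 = -2*z^3 - 20*z^2 - 14*z + 36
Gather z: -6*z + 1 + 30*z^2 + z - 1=30*z^2 - 5*z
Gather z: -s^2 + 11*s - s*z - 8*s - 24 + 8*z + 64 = -s^2 + 3*s + z*(8 - s) + 40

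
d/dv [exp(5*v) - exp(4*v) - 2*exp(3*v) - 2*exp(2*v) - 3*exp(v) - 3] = (5*exp(4*v) - 4*exp(3*v) - 6*exp(2*v) - 4*exp(v) - 3)*exp(v)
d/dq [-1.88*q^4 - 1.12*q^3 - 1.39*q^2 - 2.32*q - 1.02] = -7.52*q^3 - 3.36*q^2 - 2.78*q - 2.32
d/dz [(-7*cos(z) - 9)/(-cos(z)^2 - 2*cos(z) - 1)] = (7*cos(z) + 11)*sin(z)/(cos(z) + 1)^3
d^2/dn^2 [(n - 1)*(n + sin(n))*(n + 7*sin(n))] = -8*n^2*sin(n) + 8*n*sin(n) + 32*n*cos(n) + 14*n*cos(2*n) + 6*n - 16*sqrt(2)*cos(n + pi/4) - 14*sqrt(2)*cos(2*n + pi/4) - 2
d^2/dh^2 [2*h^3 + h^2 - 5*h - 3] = 12*h + 2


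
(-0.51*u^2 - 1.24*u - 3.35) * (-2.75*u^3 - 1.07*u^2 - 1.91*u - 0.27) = 1.4025*u^5 + 3.9557*u^4 + 11.5134*u^3 + 6.0906*u^2 + 6.7333*u + 0.9045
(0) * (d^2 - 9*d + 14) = 0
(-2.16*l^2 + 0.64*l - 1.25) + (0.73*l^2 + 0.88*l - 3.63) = -1.43*l^2 + 1.52*l - 4.88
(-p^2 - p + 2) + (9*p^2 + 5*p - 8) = 8*p^2 + 4*p - 6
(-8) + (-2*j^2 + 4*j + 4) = -2*j^2 + 4*j - 4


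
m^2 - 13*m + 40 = (m - 8)*(m - 5)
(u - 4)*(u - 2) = u^2 - 6*u + 8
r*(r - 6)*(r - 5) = r^3 - 11*r^2 + 30*r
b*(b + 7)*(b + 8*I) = b^3 + 7*b^2 + 8*I*b^2 + 56*I*b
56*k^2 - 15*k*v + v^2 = (-8*k + v)*(-7*k + v)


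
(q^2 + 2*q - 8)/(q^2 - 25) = (q^2 + 2*q - 8)/(q^2 - 25)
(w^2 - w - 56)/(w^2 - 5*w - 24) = (w + 7)/(w + 3)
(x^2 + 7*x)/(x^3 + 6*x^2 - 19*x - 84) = x/(x^2 - x - 12)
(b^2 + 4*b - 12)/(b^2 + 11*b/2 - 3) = 2*(b - 2)/(2*b - 1)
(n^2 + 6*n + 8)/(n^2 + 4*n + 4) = (n + 4)/(n + 2)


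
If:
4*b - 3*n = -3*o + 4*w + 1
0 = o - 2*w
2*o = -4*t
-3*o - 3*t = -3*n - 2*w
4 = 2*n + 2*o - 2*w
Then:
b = -1/8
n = 1/2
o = 3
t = -3/2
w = 3/2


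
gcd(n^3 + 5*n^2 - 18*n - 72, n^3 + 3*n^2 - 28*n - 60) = n + 6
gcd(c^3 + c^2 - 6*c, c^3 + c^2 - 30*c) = c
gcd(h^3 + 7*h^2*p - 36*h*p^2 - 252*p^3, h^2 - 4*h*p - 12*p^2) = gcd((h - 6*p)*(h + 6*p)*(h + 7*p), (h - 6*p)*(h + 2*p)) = -h + 6*p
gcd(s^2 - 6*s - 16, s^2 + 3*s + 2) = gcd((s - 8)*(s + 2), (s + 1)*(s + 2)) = s + 2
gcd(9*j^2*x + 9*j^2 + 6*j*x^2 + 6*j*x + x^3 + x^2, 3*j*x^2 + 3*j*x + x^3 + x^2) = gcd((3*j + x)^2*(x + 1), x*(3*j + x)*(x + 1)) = 3*j*x + 3*j + x^2 + x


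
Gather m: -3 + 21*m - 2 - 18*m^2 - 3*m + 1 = -18*m^2 + 18*m - 4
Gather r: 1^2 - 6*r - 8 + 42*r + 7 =36*r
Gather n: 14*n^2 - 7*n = 14*n^2 - 7*n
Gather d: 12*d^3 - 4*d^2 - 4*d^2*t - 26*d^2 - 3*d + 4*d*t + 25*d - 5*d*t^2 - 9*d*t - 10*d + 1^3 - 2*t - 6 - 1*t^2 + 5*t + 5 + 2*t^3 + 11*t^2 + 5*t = 12*d^3 + d^2*(-4*t - 30) + d*(-5*t^2 - 5*t + 12) + 2*t^3 + 10*t^2 + 8*t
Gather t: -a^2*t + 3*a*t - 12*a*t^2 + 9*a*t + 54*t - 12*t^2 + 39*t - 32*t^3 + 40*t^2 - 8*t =-32*t^3 + t^2*(28 - 12*a) + t*(-a^2 + 12*a + 85)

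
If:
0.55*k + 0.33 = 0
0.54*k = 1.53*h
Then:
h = -0.21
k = -0.60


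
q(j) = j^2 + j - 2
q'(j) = 2*j + 1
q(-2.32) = 1.06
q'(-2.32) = -3.64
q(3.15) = 11.07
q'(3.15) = 7.30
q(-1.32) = -1.58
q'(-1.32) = -1.64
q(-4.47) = 13.51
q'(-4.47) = -7.94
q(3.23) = 11.66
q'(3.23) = 7.46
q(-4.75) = 15.81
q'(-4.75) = -8.50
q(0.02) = -1.98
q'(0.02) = 1.04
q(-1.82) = -0.51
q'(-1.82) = -2.64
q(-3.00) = 4.00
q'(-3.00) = -5.00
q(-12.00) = 130.00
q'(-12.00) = -23.00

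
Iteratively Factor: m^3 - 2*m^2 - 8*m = (m)*(m^2 - 2*m - 8) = m*(m + 2)*(m - 4)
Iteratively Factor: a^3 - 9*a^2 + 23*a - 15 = (a - 5)*(a^2 - 4*a + 3) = (a - 5)*(a - 1)*(a - 3)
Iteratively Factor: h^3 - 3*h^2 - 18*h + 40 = (h - 5)*(h^2 + 2*h - 8) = (h - 5)*(h - 2)*(h + 4)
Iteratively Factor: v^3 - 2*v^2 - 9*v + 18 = (v + 3)*(v^2 - 5*v + 6) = (v - 2)*(v + 3)*(v - 3)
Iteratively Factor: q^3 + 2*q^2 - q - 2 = (q + 2)*(q^2 - 1) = (q - 1)*(q + 2)*(q + 1)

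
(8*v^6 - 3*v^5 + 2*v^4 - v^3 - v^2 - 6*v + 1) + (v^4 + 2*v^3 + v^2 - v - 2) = 8*v^6 - 3*v^5 + 3*v^4 + v^3 - 7*v - 1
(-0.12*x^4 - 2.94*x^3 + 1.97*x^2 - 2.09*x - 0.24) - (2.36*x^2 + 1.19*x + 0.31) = -0.12*x^4 - 2.94*x^3 - 0.39*x^2 - 3.28*x - 0.55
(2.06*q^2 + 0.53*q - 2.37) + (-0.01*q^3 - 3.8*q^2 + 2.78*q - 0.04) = -0.01*q^3 - 1.74*q^2 + 3.31*q - 2.41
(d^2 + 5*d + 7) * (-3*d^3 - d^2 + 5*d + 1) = -3*d^5 - 16*d^4 - 21*d^3 + 19*d^2 + 40*d + 7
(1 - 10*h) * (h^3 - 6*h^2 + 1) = -10*h^4 + 61*h^3 - 6*h^2 - 10*h + 1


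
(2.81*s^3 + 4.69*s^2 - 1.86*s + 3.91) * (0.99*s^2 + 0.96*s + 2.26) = 2.7819*s^5 + 7.3407*s^4 + 9.0116*s^3 + 12.6847*s^2 - 0.45*s + 8.8366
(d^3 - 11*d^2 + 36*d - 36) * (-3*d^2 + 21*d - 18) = -3*d^5 + 54*d^4 - 357*d^3 + 1062*d^2 - 1404*d + 648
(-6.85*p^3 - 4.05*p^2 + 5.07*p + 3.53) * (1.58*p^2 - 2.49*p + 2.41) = -10.823*p^5 + 10.6575*p^4 + 1.5866*p^3 - 16.8074*p^2 + 3.429*p + 8.5073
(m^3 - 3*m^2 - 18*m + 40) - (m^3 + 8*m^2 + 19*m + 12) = -11*m^2 - 37*m + 28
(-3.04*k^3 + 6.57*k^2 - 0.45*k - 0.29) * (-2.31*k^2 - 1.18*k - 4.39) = 7.0224*k^5 - 11.5895*k^4 + 6.6325*k^3 - 27.6414*k^2 + 2.3177*k + 1.2731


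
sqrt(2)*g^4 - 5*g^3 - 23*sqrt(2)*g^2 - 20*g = g*(g - 5*sqrt(2))*(g + 2*sqrt(2))*(sqrt(2)*g + 1)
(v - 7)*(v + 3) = v^2 - 4*v - 21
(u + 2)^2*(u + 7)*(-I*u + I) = -I*u^4 - 10*I*u^3 - 21*I*u^2 + 4*I*u + 28*I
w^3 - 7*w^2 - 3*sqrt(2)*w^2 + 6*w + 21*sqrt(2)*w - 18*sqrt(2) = (w - 6)*(w - 1)*(w - 3*sqrt(2))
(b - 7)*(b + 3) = b^2 - 4*b - 21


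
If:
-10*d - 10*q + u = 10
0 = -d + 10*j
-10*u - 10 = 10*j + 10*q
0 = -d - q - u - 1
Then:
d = 0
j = 0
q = -1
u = 0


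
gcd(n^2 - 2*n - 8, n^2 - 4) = n + 2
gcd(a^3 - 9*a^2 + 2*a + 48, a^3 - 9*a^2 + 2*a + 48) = a^3 - 9*a^2 + 2*a + 48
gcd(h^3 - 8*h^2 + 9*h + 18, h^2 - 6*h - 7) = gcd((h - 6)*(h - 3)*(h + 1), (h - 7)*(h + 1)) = h + 1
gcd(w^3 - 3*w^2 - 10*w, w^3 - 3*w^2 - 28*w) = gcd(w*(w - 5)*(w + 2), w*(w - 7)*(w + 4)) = w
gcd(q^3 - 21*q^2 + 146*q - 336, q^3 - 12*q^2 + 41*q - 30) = q - 6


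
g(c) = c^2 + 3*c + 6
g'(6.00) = 15.00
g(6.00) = 60.00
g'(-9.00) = -15.00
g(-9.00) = 60.00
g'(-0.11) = 2.78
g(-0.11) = 5.68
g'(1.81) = 6.62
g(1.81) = 14.71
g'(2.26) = 7.52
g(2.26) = 17.89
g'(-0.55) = 1.90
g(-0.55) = 4.65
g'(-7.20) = -11.40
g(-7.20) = 36.24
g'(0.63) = 4.26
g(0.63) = 8.29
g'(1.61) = 6.22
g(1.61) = 13.42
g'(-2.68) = -2.36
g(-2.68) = 5.14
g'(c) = 2*c + 3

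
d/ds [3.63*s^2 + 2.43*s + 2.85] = 7.26*s + 2.43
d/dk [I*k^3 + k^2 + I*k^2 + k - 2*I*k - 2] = 3*I*k^2 + 2*k*(1 + I) + 1 - 2*I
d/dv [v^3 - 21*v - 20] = 3*v^2 - 21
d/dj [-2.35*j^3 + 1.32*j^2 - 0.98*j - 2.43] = -7.05*j^2 + 2.64*j - 0.98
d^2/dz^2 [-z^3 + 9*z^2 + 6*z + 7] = 18 - 6*z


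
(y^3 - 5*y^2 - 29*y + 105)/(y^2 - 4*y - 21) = (y^2 + 2*y - 15)/(y + 3)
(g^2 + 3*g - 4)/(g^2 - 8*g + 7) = (g + 4)/(g - 7)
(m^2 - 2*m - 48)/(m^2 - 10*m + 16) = (m + 6)/(m - 2)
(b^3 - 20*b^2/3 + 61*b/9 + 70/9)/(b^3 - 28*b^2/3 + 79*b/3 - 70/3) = (b + 2/3)/(b - 2)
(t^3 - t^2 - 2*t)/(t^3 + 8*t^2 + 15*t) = (t^2 - t - 2)/(t^2 + 8*t + 15)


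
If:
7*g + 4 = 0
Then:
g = -4/7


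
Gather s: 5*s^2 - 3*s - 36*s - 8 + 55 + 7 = 5*s^2 - 39*s + 54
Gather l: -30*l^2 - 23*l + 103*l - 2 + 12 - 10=-30*l^2 + 80*l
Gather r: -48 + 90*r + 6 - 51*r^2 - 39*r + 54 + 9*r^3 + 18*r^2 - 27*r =9*r^3 - 33*r^2 + 24*r + 12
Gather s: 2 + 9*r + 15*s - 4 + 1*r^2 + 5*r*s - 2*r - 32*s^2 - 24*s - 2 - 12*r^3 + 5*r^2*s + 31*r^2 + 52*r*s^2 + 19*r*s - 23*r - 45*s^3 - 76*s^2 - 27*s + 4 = -12*r^3 + 32*r^2 - 16*r - 45*s^3 + s^2*(52*r - 108) + s*(5*r^2 + 24*r - 36)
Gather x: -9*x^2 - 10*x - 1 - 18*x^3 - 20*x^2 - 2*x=-18*x^3 - 29*x^2 - 12*x - 1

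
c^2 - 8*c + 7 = (c - 7)*(c - 1)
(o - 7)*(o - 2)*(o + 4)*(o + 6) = o^4 + o^3 - 52*o^2 - 76*o + 336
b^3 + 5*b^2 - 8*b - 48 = (b - 3)*(b + 4)^2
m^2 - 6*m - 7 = (m - 7)*(m + 1)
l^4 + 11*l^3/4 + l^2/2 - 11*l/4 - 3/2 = (l - 1)*(l + 3/4)*(l + 1)*(l + 2)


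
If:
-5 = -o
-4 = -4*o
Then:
No Solution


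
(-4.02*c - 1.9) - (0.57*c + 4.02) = -4.59*c - 5.92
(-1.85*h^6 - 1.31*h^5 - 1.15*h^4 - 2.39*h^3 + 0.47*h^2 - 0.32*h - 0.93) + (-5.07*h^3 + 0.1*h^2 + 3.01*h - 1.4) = -1.85*h^6 - 1.31*h^5 - 1.15*h^4 - 7.46*h^3 + 0.57*h^2 + 2.69*h - 2.33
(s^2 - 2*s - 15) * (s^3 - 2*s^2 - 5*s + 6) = s^5 - 4*s^4 - 16*s^3 + 46*s^2 + 63*s - 90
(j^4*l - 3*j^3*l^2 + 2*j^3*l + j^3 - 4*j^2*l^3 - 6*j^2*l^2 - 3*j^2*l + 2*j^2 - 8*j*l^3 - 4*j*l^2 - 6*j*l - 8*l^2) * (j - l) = j^5*l - 4*j^4*l^2 + 2*j^4*l + j^4 - j^3*l^3 - 8*j^3*l^2 - 4*j^3*l + 2*j^3 + 4*j^2*l^4 - 2*j^2*l^3 - j^2*l^2 - 8*j^2*l + 8*j*l^4 + 4*j*l^3 - 2*j*l^2 + 8*l^3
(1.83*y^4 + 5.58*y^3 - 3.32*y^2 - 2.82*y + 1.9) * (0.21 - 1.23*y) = -2.2509*y^5 - 6.4791*y^4 + 5.2554*y^3 + 2.7714*y^2 - 2.9292*y + 0.399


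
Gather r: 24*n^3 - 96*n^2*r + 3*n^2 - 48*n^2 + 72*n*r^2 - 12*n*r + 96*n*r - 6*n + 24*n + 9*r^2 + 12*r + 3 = 24*n^3 - 45*n^2 + 18*n + r^2*(72*n + 9) + r*(-96*n^2 + 84*n + 12) + 3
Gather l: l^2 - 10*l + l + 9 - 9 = l^2 - 9*l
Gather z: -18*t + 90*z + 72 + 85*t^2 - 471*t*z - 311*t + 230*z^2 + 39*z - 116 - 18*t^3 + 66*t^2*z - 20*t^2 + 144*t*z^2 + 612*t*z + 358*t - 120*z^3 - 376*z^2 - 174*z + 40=-18*t^3 + 65*t^2 + 29*t - 120*z^3 + z^2*(144*t - 146) + z*(66*t^2 + 141*t - 45) - 4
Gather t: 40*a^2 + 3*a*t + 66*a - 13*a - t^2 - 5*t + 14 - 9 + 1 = 40*a^2 + 53*a - t^2 + t*(3*a - 5) + 6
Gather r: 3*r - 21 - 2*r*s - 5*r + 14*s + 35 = r*(-2*s - 2) + 14*s + 14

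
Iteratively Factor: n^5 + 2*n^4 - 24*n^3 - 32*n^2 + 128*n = (n + 4)*(n^4 - 2*n^3 - 16*n^2 + 32*n) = (n + 4)^2*(n^3 - 6*n^2 + 8*n) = (n - 2)*(n + 4)^2*(n^2 - 4*n) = (n - 4)*(n - 2)*(n + 4)^2*(n)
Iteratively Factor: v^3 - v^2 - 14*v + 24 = (v - 2)*(v^2 + v - 12) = (v - 2)*(v + 4)*(v - 3)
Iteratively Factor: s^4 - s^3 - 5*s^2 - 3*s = (s - 3)*(s^3 + 2*s^2 + s) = (s - 3)*(s + 1)*(s^2 + s) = s*(s - 3)*(s + 1)*(s + 1)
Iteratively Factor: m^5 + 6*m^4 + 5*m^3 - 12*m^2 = (m)*(m^4 + 6*m^3 + 5*m^2 - 12*m) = m*(m + 4)*(m^3 + 2*m^2 - 3*m) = m^2*(m + 4)*(m^2 + 2*m - 3) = m^2*(m - 1)*(m + 4)*(m + 3)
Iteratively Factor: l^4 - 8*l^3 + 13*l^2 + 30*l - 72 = (l - 4)*(l^3 - 4*l^2 - 3*l + 18) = (l - 4)*(l + 2)*(l^2 - 6*l + 9) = (l - 4)*(l - 3)*(l + 2)*(l - 3)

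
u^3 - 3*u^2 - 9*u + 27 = (u - 3)^2*(u + 3)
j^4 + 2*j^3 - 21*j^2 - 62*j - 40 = (j - 5)*(j + 1)*(j + 2)*(j + 4)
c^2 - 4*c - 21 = (c - 7)*(c + 3)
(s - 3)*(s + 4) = s^2 + s - 12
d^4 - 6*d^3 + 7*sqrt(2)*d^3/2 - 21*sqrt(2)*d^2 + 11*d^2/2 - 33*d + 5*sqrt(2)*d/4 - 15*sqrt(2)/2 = (d - 6)*(d + sqrt(2)/2)^2*(d + 5*sqrt(2)/2)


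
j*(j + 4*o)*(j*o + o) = j^3*o + 4*j^2*o^2 + j^2*o + 4*j*o^2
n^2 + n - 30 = (n - 5)*(n + 6)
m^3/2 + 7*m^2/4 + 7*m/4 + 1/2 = (m/2 + 1)*(m + 1/2)*(m + 1)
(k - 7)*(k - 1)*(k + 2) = k^3 - 6*k^2 - 9*k + 14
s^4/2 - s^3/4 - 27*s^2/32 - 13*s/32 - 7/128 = (s/2 + 1/4)*(s - 7/4)*(s + 1/4)*(s + 1/2)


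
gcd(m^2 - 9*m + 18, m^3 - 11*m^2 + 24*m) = m - 3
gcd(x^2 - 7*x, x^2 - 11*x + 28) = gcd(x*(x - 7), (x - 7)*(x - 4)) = x - 7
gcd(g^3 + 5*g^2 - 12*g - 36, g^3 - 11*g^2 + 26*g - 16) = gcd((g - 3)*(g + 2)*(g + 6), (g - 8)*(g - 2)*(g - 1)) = 1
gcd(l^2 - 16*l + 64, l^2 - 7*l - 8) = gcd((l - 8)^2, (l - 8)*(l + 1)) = l - 8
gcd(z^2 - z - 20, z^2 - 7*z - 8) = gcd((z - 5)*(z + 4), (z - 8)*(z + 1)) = 1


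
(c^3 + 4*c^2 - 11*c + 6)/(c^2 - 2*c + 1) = c + 6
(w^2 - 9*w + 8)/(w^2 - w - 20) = (-w^2 + 9*w - 8)/(-w^2 + w + 20)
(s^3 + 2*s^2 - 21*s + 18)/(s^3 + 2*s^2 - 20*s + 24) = (s^2 - 4*s + 3)/(s^2 - 4*s + 4)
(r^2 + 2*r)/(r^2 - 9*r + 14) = r*(r + 2)/(r^2 - 9*r + 14)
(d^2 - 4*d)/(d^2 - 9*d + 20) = d/(d - 5)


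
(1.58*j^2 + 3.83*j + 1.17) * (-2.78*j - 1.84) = -4.3924*j^3 - 13.5546*j^2 - 10.2998*j - 2.1528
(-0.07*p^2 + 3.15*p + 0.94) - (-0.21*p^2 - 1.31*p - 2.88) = 0.14*p^2 + 4.46*p + 3.82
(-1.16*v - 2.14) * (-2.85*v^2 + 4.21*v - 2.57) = 3.306*v^3 + 1.2154*v^2 - 6.0282*v + 5.4998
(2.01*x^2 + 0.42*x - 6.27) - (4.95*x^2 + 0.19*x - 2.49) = -2.94*x^2 + 0.23*x - 3.78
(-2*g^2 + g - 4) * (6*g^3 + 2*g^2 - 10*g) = -12*g^5 + 2*g^4 - 2*g^3 - 18*g^2 + 40*g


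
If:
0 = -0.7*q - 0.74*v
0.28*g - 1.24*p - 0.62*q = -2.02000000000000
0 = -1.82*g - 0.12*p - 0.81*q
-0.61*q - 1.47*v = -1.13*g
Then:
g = -0.26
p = 1.39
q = 0.37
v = -0.35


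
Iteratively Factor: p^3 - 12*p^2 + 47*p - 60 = (p - 4)*(p^2 - 8*p + 15) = (p - 4)*(p - 3)*(p - 5)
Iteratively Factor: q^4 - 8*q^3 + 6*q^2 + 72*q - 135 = (q - 5)*(q^3 - 3*q^2 - 9*q + 27) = (q - 5)*(q + 3)*(q^2 - 6*q + 9) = (q - 5)*(q - 3)*(q + 3)*(q - 3)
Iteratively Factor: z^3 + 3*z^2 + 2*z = (z + 2)*(z^2 + z) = (z + 1)*(z + 2)*(z)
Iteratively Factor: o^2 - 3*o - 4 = (o + 1)*(o - 4)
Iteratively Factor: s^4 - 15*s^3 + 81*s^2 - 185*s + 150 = (s - 5)*(s^3 - 10*s^2 + 31*s - 30) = (s - 5)*(s - 3)*(s^2 - 7*s + 10) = (s - 5)*(s - 3)*(s - 2)*(s - 5)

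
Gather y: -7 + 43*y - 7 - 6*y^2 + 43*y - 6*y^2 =-12*y^2 + 86*y - 14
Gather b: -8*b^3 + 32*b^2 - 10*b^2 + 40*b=-8*b^3 + 22*b^2 + 40*b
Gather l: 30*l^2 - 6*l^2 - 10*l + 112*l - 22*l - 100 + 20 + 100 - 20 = 24*l^2 + 80*l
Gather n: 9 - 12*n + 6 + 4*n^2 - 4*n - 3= 4*n^2 - 16*n + 12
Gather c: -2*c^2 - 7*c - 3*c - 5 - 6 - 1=-2*c^2 - 10*c - 12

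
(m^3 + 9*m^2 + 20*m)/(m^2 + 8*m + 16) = m*(m + 5)/(m + 4)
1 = 1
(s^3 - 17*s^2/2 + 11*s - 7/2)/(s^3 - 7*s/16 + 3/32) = 16*(s^2 - 8*s + 7)/(16*s^2 + 8*s - 3)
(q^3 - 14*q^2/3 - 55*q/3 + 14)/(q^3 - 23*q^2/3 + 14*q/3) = (q + 3)/q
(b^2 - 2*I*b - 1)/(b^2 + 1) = (b - I)/(b + I)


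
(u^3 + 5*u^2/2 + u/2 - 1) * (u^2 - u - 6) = u^5 + 3*u^4/2 - 8*u^3 - 33*u^2/2 - 2*u + 6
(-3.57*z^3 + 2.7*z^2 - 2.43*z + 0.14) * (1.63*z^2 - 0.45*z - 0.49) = -5.8191*z^5 + 6.0075*z^4 - 3.4266*z^3 - 0.00129999999999986*z^2 + 1.1277*z - 0.0686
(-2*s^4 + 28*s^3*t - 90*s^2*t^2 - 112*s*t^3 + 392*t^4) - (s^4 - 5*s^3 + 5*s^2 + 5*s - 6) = -3*s^4 + 28*s^3*t + 5*s^3 - 90*s^2*t^2 - 5*s^2 - 112*s*t^3 - 5*s + 392*t^4 + 6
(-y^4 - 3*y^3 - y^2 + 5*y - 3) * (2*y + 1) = -2*y^5 - 7*y^4 - 5*y^3 + 9*y^2 - y - 3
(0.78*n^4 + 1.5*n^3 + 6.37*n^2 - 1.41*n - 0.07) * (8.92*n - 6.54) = 6.9576*n^5 + 8.2788*n^4 + 47.0104*n^3 - 54.237*n^2 + 8.597*n + 0.4578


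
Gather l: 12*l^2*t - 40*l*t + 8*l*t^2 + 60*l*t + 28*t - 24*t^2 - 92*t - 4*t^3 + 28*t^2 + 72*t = 12*l^2*t + l*(8*t^2 + 20*t) - 4*t^3 + 4*t^2 + 8*t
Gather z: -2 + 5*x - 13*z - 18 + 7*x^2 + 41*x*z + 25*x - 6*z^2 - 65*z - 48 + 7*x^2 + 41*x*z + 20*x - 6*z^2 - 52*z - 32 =14*x^2 + 50*x - 12*z^2 + z*(82*x - 130) - 100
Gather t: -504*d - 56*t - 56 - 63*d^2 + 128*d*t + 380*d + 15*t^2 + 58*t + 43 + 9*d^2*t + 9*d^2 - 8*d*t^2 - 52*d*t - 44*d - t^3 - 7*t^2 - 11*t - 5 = -54*d^2 - 168*d - t^3 + t^2*(8 - 8*d) + t*(9*d^2 + 76*d - 9) - 18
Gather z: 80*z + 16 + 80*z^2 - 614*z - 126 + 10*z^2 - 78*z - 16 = 90*z^2 - 612*z - 126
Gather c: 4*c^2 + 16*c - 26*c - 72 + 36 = 4*c^2 - 10*c - 36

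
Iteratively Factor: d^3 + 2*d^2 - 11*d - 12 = (d + 4)*(d^2 - 2*d - 3) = (d - 3)*(d + 4)*(d + 1)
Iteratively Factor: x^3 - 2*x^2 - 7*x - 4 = (x - 4)*(x^2 + 2*x + 1) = (x - 4)*(x + 1)*(x + 1)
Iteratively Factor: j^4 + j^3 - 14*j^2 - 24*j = (j - 4)*(j^3 + 5*j^2 + 6*j) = j*(j - 4)*(j^2 + 5*j + 6) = j*(j - 4)*(j + 3)*(j + 2)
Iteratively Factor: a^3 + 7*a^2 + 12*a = (a + 4)*(a^2 + 3*a) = (a + 3)*(a + 4)*(a)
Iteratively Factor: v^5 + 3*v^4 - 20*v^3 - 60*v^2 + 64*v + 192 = (v + 3)*(v^4 - 20*v^2 + 64) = (v - 2)*(v + 3)*(v^3 + 2*v^2 - 16*v - 32) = (v - 2)*(v + 2)*(v + 3)*(v^2 - 16) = (v - 2)*(v + 2)*(v + 3)*(v + 4)*(v - 4)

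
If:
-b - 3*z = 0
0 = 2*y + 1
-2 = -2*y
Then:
No Solution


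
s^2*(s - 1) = s^3 - s^2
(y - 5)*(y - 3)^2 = y^3 - 11*y^2 + 39*y - 45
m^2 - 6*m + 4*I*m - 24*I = (m - 6)*(m + 4*I)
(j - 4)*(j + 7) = j^2 + 3*j - 28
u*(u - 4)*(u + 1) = u^3 - 3*u^2 - 4*u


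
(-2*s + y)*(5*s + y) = -10*s^2 + 3*s*y + y^2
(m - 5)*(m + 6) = m^2 + m - 30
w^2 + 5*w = w*(w + 5)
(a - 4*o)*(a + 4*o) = a^2 - 16*o^2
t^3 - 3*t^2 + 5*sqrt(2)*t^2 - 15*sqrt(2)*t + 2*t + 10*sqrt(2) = (t - 2)*(t - 1)*(t + 5*sqrt(2))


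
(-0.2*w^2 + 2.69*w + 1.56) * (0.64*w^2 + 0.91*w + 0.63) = -0.128*w^4 + 1.5396*w^3 + 3.3203*w^2 + 3.1143*w + 0.9828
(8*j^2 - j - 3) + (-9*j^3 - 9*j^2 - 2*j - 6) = -9*j^3 - j^2 - 3*j - 9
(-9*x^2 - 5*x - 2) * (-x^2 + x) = 9*x^4 - 4*x^3 - 3*x^2 - 2*x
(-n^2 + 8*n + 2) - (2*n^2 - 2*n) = -3*n^2 + 10*n + 2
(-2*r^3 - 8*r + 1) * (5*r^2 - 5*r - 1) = -10*r^5 + 10*r^4 - 38*r^3 + 45*r^2 + 3*r - 1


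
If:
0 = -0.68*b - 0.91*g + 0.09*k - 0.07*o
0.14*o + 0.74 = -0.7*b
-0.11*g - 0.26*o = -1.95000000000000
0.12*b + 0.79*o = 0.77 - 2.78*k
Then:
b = -2.46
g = 1.14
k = -1.61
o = 7.02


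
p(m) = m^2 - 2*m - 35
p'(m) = 2*m - 2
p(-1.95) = -27.30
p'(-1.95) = -5.90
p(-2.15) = -26.08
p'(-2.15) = -6.30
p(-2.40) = -24.44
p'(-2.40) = -6.80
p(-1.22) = -31.07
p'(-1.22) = -4.44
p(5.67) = -14.19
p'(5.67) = 9.34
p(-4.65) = -4.08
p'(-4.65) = -11.30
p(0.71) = -35.92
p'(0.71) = -0.58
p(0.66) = -35.88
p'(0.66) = -0.68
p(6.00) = -11.00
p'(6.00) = 10.00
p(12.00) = 85.00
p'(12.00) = 22.00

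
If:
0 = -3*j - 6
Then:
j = -2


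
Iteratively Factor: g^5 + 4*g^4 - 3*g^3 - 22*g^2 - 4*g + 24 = (g + 3)*(g^4 + g^3 - 6*g^2 - 4*g + 8) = (g - 2)*(g + 3)*(g^3 + 3*g^2 - 4) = (g - 2)*(g + 2)*(g + 3)*(g^2 + g - 2) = (g - 2)*(g - 1)*(g + 2)*(g + 3)*(g + 2)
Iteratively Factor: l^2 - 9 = (l + 3)*(l - 3)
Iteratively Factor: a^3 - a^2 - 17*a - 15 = (a + 1)*(a^2 - 2*a - 15) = (a + 1)*(a + 3)*(a - 5)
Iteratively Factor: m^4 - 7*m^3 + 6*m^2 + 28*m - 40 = (m - 5)*(m^3 - 2*m^2 - 4*m + 8) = (m - 5)*(m + 2)*(m^2 - 4*m + 4) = (m - 5)*(m - 2)*(m + 2)*(m - 2)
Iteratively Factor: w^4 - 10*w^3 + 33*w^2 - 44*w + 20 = (w - 5)*(w^3 - 5*w^2 + 8*w - 4) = (w - 5)*(w - 2)*(w^2 - 3*w + 2) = (w - 5)*(w - 2)*(w - 1)*(w - 2)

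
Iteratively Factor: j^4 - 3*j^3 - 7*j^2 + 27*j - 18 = (j - 3)*(j^3 - 7*j + 6) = (j - 3)*(j + 3)*(j^2 - 3*j + 2) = (j - 3)*(j - 2)*(j + 3)*(j - 1)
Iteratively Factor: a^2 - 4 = (a + 2)*(a - 2)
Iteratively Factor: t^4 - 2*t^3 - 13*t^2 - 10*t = (t + 2)*(t^3 - 4*t^2 - 5*t) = t*(t + 2)*(t^2 - 4*t - 5) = t*(t + 1)*(t + 2)*(t - 5)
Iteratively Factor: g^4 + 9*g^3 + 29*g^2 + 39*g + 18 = (g + 1)*(g^3 + 8*g^2 + 21*g + 18) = (g + 1)*(g + 2)*(g^2 + 6*g + 9) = (g + 1)*(g + 2)*(g + 3)*(g + 3)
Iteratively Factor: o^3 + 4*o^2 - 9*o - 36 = (o + 3)*(o^2 + o - 12) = (o + 3)*(o + 4)*(o - 3)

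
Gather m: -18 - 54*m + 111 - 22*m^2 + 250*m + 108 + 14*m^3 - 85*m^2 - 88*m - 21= 14*m^3 - 107*m^2 + 108*m + 180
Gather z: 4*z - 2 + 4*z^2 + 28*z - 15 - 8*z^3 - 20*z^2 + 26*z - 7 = -8*z^3 - 16*z^2 + 58*z - 24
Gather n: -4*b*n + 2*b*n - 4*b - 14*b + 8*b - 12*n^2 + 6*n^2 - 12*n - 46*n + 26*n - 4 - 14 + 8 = -10*b - 6*n^2 + n*(-2*b - 32) - 10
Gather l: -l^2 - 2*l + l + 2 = -l^2 - l + 2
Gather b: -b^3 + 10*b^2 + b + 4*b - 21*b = -b^3 + 10*b^2 - 16*b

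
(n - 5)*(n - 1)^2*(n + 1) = n^4 - 6*n^3 + 4*n^2 + 6*n - 5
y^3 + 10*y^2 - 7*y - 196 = (y - 4)*(y + 7)^2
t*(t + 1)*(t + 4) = t^3 + 5*t^2 + 4*t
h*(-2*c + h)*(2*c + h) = -4*c^2*h + h^3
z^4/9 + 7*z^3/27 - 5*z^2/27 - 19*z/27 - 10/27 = (z/3 + 1/3)^2*(z - 5/3)*(z + 2)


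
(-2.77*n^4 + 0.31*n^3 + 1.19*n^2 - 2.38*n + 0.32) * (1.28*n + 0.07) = -3.5456*n^5 + 0.2029*n^4 + 1.5449*n^3 - 2.9631*n^2 + 0.243*n + 0.0224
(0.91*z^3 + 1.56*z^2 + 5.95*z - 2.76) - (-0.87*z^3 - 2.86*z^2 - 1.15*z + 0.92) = 1.78*z^3 + 4.42*z^2 + 7.1*z - 3.68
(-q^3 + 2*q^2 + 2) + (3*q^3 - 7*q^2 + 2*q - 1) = 2*q^3 - 5*q^2 + 2*q + 1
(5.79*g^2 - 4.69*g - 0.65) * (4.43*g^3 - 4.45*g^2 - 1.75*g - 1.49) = 25.6497*g^5 - 46.5422*g^4 + 7.8585*g^3 + 2.4729*g^2 + 8.1256*g + 0.9685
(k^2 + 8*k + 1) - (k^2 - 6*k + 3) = 14*k - 2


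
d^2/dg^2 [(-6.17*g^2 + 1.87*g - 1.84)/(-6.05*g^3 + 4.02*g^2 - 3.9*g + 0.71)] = (451.67485*g^6 - 410.680050000001*g^5 + 207.57792*g^4 - 123.693026*g^3 + 236.846112*g^2 - 93.638676*g + 41.333878)/(221.445125*g^9 - 441.42615*g^8 + 721.56051*g^7 - 712.039533*g^6 + 568.74564*g^5 - 318.368952*g^4 + 135.256695*g^3 - 38.476746*g^2 + 5.89797*g - 0.357911)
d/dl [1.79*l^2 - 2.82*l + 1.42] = 3.58*l - 2.82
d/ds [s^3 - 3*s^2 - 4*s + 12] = 3*s^2 - 6*s - 4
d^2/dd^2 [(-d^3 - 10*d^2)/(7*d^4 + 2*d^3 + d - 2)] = 2*(-49*d^9 - 1470*d^8 - 420*d^7 + 9*d^6 + 258*d^5 - 1644*d^4 - 281*d^3 + 6*d^2 - 12*d - 40)/(343*d^12 + 294*d^11 + 84*d^10 + 155*d^9 - 210*d^8 - 156*d^7 - 3*d^6 - 78*d^5 + 60*d^4 + 25*d^3 - 6*d^2 + 12*d - 8)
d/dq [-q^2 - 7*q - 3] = -2*q - 7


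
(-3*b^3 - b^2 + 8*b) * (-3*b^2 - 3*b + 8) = 9*b^5 + 12*b^4 - 45*b^3 - 32*b^2 + 64*b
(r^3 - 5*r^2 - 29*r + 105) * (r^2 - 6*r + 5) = r^5 - 11*r^4 + 6*r^3 + 254*r^2 - 775*r + 525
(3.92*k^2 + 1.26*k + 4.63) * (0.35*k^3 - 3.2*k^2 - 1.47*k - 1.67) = 1.372*k^5 - 12.103*k^4 - 8.1739*k^3 - 23.2146*k^2 - 8.9103*k - 7.7321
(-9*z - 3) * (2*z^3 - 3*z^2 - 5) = -18*z^4 + 21*z^3 + 9*z^2 + 45*z + 15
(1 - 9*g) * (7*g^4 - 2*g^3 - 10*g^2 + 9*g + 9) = -63*g^5 + 25*g^4 + 88*g^3 - 91*g^2 - 72*g + 9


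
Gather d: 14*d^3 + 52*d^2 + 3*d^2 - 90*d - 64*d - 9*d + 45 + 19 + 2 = 14*d^3 + 55*d^2 - 163*d + 66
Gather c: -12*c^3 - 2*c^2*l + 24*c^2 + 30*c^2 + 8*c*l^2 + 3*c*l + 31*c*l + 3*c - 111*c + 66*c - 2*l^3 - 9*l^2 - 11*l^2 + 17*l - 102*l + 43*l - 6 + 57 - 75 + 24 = -12*c^3 + c^2*(54 - 2*l) + c*(8*l^2 + 34*l - 42) - 2*l^3 - 20*l^2 - 42*l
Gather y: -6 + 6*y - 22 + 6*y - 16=12*y - 44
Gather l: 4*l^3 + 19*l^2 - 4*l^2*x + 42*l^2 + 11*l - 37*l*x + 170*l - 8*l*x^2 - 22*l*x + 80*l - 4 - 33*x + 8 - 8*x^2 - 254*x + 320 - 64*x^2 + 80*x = 4*l^3 + l^2*(61 - 4*x) + l*(-8*x^2 - 59*x + 261) - 72*x^2 - 207*x + 324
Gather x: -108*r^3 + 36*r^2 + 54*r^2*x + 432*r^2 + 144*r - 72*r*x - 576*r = -108*r^3 + 468*r^2 - 432*r + x*(54*r^2 - 72*r)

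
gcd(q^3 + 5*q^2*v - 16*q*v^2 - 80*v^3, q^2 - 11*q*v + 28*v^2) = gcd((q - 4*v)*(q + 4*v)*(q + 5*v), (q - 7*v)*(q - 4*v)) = q - 4*v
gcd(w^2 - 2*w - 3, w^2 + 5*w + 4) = w + 1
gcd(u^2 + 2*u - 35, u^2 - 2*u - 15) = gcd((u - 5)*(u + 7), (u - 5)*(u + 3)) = u - 5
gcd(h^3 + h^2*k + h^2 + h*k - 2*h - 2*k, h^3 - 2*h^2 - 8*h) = h + 2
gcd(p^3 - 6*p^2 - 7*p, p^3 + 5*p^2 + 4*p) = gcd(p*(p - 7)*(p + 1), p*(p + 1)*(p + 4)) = p^2 + p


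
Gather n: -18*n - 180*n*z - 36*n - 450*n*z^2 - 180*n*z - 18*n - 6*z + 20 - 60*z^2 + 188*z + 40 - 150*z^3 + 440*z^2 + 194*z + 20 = n*(-450*z^2 - 360*z - 72) - 150*z^3 + 380*z^2 + 376*z + 80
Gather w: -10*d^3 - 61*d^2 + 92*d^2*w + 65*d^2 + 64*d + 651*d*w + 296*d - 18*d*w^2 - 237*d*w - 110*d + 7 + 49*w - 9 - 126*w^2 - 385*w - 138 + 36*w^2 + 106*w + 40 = -10*d^3 + 4*d^2 + 250*d + w^2*(-18*d - 90) + w*(92*d^2 + 414*d - 230) - 100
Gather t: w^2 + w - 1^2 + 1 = w^2 + w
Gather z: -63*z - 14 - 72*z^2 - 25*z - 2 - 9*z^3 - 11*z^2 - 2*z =-9*z^3 - 83*z^2 - 90*z - 16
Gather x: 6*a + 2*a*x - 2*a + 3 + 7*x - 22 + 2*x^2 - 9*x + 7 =4*a + 2*x^2 + x*(2*a - 2) - 12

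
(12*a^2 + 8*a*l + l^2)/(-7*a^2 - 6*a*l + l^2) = (-12*a^2 - 8*a*l - l^2)/(7*a^2 + 6*a*l - l^2)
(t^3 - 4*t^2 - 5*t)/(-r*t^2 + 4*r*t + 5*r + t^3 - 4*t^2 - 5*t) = -t/(r - t)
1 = 1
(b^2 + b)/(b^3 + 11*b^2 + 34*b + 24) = b/(b^2 + 10*b + 24)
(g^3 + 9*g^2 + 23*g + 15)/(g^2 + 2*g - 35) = (g^3 + 9*g^2 + 23*g + 15)/(g^2 + 2*g - 35)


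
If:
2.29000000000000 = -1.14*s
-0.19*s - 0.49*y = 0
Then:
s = -2.01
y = 0.78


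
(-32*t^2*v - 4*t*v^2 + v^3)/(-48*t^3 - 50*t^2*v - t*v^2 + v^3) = v*(4*t + v)/(6*t^2 + 7*t*v + v^2)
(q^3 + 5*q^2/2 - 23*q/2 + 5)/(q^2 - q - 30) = (q^2 - 5*q/2 + 1)/(q - 6)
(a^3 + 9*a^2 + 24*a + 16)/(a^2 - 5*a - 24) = (a^3 + 9*a^2 + 24*a + 16)/(a^2 - 5*a - 24)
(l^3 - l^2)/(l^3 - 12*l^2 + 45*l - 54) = l^2*(l - 1)/(l^3 - 12*l^2 + 45*l - 54)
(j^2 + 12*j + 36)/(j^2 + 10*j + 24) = (j + 6)/(j + 4)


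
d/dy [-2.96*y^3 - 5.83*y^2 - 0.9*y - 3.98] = -8.88*y^2 - 11.66*y - 0.9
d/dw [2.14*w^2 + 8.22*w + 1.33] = 4.28*w + 8.22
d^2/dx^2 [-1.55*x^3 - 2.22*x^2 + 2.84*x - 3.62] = -9.3*x - 4.44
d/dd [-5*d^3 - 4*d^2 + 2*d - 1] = -15*d^2 - 8*d + 2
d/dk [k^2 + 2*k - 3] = 2*k + 2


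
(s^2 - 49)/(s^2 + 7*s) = (s - 7)/s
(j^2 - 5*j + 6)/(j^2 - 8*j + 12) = (j - 3)/(j - 6)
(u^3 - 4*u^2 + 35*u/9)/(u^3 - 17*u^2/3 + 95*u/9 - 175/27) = 3*u/(3*u - 5)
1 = 1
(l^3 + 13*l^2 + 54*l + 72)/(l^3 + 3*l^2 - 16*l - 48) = (l + 6)/(l - 4)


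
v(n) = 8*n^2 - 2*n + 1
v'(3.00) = 46.00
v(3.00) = 67.00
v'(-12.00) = -194.00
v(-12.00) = 1177.00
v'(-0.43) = -8.88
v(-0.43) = 3.34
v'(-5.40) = -88.40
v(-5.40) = 245.08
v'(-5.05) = -82.80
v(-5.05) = 215.12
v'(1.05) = 14.80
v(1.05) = 7.72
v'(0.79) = 10.64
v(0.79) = 4.41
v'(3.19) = 49.04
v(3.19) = 76.03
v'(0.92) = 12.72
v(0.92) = 5.93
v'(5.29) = 82.64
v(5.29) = 214.29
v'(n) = 16*n - 2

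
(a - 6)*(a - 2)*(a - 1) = a^3 - 9*a^2 + 20*a - 12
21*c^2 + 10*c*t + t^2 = (3*c + t)*(7*c + t)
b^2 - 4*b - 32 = (b - 8)*(b + 4)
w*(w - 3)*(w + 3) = w^3 - 9*w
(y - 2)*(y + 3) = y^2 + y - 6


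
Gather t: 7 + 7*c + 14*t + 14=7*c + 14*t + 21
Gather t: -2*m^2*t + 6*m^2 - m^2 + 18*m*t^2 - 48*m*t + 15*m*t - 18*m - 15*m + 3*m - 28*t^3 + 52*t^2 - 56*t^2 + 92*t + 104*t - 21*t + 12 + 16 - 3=5*m^2 - 30*m - 28*t^3 + t^2*(18*m - 4) + t*(-2*m^2 - 33*m + 175) + 25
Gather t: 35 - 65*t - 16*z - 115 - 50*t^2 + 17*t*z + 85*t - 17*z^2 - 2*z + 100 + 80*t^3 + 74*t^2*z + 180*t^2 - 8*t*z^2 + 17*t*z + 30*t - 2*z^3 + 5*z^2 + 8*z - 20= 80*t^3 + t^2*(74*z + 130) + t*(-8*z^2 + 34*z + 50) - 2*z^3 - 12*z^2 - 10*z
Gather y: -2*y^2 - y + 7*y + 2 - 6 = -2*y^2 + 6*y - 4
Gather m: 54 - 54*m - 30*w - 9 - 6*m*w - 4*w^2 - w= m*(-6*w - 54) - 4*w^2 - 31*w + 45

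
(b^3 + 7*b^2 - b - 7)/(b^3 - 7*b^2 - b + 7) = (b + 7)/(b - 7)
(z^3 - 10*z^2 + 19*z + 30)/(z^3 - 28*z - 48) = (z^2 - 4*z - 5)/(z^2 + 6*z + 8)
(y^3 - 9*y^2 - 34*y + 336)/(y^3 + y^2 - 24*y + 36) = (y^2 - 15*y + 56)/(y^2 - 5*y + 6)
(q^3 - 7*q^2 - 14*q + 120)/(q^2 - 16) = (q^2 - 11*q + 30)/(q - 4)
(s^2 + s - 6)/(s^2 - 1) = (s^2 + s - 6)/(s^2 - 1)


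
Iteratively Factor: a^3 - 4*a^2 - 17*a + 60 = (a - 3)*(a^2 - a - 20) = (a - 3)*(a + 4)*(a - 5)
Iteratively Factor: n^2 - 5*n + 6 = (n - 2)*(n - 3)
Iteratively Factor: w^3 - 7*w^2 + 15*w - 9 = (w - 3)*(w^2 - 4*w + 3) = (w - 3)*(w - 1)*(w - 3)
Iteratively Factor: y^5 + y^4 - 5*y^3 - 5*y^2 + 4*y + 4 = (y - 2)*(y^4 + 3*y^3 + y^2 - 3*y - 2) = (y - 2)*(y + 2)*(y^3 + y^2 - y - 1) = (y - 2)*(y - 1)*(y + 2)*(y^2 + 2*y + 1) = (y - 2)*(y - 1)*(y + 1)*(y + 2)*(y + 1)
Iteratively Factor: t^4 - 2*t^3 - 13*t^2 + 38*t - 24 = (t - 2)*(t^3 - 13*t + 12) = (t - 2)*(t - 1)*(t^2 + t - 12) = (t - 2)*(t - 1)*(t + 4)*(t - 3)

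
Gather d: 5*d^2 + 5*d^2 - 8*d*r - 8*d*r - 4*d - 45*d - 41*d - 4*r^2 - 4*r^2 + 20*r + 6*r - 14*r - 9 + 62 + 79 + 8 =10*d^2 + d*(-16*r - 90) - 8*r^2 + 12*r + 140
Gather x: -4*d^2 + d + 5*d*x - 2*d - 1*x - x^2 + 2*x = -4*d^2 - d - x^2 + x*(5*d + 1)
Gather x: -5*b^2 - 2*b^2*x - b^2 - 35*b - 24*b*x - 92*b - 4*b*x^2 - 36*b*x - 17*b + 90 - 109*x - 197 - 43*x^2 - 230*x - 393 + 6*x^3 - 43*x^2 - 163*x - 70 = -6*b^2 - 144*b + 6*x^3 + x^2*(-4*b - 86) + x*(-2*b^2 - 60*b - 502) - 570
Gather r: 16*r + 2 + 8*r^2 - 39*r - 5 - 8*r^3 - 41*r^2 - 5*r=-8*r^3 - 33*r^2 - 28*r - 3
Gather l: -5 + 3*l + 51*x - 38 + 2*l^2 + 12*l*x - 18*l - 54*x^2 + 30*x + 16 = 2*l^2 + l*(12*x - 15) - 54*x^2 + 81*x - 27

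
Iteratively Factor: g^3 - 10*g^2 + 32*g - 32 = (g - 4)*(g^2 - 6*g + 8) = (g - 4)^2*(g - 2)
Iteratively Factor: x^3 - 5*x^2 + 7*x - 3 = (x - 3)*(x^2 - 2*x + 1) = (x - 3)*(x - 1)*(x - 1)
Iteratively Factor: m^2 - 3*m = (m)*(m - 3)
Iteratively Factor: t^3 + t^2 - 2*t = (t)*(t^2 + t - 2) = t*(t + 2)*(t - 1)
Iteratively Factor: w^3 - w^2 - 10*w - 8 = (w + 2)*(w^2 - 3*w - 4) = (w + 1)*(w + 2)*(w - 4)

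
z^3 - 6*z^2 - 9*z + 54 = (z - 6)*(z - 3)*(z + 3)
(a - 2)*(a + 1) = a^2 - a - 2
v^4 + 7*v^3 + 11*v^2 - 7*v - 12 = (v - 1)*(v + 1)*(v + 3)*(v + 4)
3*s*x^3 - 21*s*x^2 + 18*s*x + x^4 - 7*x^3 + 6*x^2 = x*(3*s + x)*(x - 6)*(x - 1)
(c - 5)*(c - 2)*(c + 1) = c^3 - 6*c^2 + 3*c + 10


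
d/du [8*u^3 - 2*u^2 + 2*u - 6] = 24*u^2 - 4*u + 2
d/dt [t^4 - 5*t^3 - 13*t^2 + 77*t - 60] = 4*t^3 - 15*t^2 - 26*t + 77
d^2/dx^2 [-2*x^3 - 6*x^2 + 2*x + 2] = -12*x - 12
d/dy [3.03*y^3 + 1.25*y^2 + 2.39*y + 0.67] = 9.09*y^2 + 2.5*y + 2.39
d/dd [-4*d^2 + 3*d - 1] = 3 - 8*d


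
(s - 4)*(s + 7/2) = s^2 - s/2 - 14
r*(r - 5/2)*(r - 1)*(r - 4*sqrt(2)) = r^4 - 4*sqrt(2)*r^3 - 7*r^3/2 + 5*r^2/2 + 14*sqrt(2)*r^2 - 10*sqrt(2)*r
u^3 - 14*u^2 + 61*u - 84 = (u - 7)*(u - 4)*(u - 3)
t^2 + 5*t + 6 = (t + 2)*(t + 3)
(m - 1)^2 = m^2 - 2*m + 1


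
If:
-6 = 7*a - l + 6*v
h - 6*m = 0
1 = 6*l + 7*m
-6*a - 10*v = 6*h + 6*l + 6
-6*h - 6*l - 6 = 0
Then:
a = -805/493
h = -42/29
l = 13/29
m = -7/29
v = 483/493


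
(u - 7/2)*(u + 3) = u^2 - u/2 - 21/2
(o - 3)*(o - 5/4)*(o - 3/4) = o^3 - 5*o^2 + 111*o/16 - 45/16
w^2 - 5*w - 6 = (w - 6)*(w + 1)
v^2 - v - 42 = (v - 7)*(v + 6)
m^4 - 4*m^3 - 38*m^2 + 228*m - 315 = (m - 5)*(m - 3)^2*(m + 7)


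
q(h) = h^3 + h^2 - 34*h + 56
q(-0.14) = 60.78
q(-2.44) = 130.39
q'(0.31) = -33.09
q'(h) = 3*h^2 + 2*h - 34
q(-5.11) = 122.42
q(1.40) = 13.10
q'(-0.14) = -34.22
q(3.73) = -5.01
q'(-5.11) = 34.12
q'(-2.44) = -21.02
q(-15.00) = -2584.00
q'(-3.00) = -13.00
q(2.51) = -7.23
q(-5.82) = 90.62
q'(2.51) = -10.08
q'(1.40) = -25.32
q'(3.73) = 15.20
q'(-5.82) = 55.98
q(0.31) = 45.59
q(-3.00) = 140.00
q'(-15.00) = 611.00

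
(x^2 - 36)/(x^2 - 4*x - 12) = (x + 6)/(x + 2)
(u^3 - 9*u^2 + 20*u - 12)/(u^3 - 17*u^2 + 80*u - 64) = (u^2 - 8*u + 12)/(u^2 - 16*u + 64)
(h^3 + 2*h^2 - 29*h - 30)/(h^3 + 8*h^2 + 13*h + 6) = (h - 5)/(h + 1)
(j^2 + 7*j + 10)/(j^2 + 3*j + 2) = (j + 5)/(j + 1)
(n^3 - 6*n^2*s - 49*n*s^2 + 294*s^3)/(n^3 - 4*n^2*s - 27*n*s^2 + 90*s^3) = (-n^2 + 49*s^2)/(-n^2 - 2*n*s + 15*s^2)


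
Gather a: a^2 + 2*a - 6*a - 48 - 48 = a^2 - 4*a - 96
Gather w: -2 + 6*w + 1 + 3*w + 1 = 9*w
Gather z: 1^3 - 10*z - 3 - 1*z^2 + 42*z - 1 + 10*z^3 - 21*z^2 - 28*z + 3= 10*z^3 - 22*z^2 + 4*z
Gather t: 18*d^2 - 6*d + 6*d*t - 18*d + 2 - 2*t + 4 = 18*d^2 - 24*d + t*(6*d - 2) + 6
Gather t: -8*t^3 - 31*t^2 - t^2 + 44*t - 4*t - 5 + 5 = -8*t^3 - 32*t^2 + 40*t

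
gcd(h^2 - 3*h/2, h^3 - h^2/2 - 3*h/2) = h^2 - 3*h/2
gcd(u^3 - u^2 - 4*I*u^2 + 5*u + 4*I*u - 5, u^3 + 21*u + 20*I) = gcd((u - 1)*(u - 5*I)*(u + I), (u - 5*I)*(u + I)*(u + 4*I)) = u^2 - 4*I*u + 5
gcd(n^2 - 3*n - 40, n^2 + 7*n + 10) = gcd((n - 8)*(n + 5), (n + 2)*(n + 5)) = n + 5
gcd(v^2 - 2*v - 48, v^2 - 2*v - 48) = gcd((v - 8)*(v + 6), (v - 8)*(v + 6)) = v^2 - 2*v - 48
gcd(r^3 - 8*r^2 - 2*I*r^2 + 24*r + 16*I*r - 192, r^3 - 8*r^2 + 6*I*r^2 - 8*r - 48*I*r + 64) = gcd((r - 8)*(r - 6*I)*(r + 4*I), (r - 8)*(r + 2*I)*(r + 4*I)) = r^2 + r*(-8 + 4*I) - 32*I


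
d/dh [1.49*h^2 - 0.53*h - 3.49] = 2.98*h - 0.53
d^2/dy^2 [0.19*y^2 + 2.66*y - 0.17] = 0.380000000000000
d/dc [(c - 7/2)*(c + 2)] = 2*c - 3/2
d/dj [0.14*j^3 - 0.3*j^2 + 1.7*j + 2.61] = 0.42*j^2 - 0.6*j + 1.7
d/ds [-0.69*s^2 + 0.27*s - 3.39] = 0.27 - 1.38*s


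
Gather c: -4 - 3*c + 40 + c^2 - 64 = c^2 - 3*c - 28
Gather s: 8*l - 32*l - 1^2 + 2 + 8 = 9 - 24*l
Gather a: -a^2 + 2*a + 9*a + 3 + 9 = -a^2 + 11*a + 12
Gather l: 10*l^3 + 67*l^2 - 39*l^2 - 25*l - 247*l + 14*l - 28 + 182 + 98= 10*l^3 + 28*l^2 - 258*l + 252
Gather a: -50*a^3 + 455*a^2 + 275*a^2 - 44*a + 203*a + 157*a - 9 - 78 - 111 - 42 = -50*a^3 + 730*a^2 + 316*a - 240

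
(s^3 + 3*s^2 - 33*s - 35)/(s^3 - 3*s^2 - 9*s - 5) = (s + 7)/(s + 1)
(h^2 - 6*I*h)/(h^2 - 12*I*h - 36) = h/(h - 6*I)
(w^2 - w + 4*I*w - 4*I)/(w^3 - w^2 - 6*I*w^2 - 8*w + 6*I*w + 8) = (w + 4*I)/(w^2 - 6*I*w - 8)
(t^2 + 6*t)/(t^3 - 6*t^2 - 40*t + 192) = t/(t^2 - 12*t + 32)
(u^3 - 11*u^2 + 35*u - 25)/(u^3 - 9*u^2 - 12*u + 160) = (u^2 - 6*u + 5)/(u^2 - 4*u - 32)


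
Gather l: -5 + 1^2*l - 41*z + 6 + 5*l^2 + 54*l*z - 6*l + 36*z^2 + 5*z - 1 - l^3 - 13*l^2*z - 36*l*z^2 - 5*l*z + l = -l^3 + l^2*(5 - 13*z) + l*(-36*z^2 + 49*z - 4) + 36*z^2 - 36*z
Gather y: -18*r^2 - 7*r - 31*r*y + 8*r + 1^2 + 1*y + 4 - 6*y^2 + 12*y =-18*r^2 + r - 6*y^2 + y*(13 - 31*r) + 5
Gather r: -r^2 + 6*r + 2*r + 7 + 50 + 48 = -r^2 + 8*r + 105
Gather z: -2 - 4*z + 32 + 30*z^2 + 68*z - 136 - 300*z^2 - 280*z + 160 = -270*z^2 - 216*z + 54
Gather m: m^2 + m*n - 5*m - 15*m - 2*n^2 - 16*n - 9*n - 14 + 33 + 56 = m^2 + m*(n - 20) - 2*n^2 - 25*n + 75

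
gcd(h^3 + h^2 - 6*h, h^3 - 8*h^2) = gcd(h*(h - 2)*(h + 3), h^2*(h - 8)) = h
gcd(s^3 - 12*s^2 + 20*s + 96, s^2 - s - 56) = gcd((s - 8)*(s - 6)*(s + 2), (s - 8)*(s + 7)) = s - 8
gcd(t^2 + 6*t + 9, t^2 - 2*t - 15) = t + 3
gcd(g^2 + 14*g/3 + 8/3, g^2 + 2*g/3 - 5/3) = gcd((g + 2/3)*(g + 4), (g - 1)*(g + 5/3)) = 1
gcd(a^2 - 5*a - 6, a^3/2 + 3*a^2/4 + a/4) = a + 1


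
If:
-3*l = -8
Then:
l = 8/3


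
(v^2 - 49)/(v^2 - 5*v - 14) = (v + 7)/(v + 2)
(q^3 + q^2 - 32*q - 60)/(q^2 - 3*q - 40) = (q^2 - 4*q - 12)/(q - 8)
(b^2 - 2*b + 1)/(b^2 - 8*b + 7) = (b - 1)/(b - 7)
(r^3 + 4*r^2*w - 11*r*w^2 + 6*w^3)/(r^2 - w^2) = (r^2 + 5*r*w - 6*w^2)/(r + w)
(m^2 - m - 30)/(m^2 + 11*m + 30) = (m - 6)/(m + 6)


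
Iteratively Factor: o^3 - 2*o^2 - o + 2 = (o - 2)*(o^2 - 1) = (o - 2)*(o + 1)*(o - 1)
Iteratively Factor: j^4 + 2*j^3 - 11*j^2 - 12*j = (j - 3)*(j^3 + 5*j^2 + 4*j) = (j - 3)*(j + 1)*(j^2 + 4*j) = j*(j - 3)*(j + 1)*(j + 4)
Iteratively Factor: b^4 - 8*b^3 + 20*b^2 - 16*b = (b - 2)*(b^3 - 6*b^2 + 8*b) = b*(b - 2)*(b^2 - 6*b + 8) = b*(b - 4)*(b - 2)*(b - 2)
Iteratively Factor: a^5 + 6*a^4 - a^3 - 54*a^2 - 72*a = (a + 2)*(a^4 + 4*a^3 - 9*a^2 - 36*a) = (a + 2)*(a + 4)*(a^3 - 9*a) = (a + 2)*(a + 3)*(a + 4)*(a^2 - 3*a) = a*(a + 2)*(a + 3)*(a + 4)*(a - 3)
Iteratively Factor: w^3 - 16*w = (w + 4)*(w^2 - 4*w) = (w - 4)*(w + 4)*(w)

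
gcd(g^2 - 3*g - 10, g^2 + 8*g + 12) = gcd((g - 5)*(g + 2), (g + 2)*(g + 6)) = g + 2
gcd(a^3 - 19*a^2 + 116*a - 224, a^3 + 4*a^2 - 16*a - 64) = a - 4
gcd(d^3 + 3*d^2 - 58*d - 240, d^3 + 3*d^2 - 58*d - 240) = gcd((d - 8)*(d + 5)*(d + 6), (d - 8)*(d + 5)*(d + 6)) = d^3 + 3*d^2 - 58*d - 240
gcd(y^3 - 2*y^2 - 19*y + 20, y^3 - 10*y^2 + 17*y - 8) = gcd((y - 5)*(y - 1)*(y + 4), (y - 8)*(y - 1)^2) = y - 1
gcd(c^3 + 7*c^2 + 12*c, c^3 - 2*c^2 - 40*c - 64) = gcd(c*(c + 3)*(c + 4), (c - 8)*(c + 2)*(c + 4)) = c + 4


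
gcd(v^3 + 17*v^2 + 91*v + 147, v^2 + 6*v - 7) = v + 7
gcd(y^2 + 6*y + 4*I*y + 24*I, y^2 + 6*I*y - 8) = y + 4*I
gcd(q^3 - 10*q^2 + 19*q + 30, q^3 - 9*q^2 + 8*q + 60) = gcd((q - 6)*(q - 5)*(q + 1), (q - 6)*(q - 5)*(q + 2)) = q^2 - 11*q + 30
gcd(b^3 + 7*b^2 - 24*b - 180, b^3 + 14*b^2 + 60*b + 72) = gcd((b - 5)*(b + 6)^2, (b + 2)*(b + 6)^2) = b^2 + 12*b + 36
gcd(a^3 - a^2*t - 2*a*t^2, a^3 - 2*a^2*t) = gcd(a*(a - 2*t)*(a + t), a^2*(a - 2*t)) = -a^2 + 2*a*t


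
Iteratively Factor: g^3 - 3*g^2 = (g - 3)*(g^2) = g*(g - 3)*(g)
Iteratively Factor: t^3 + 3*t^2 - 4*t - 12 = (t + 2)*(t^2 + t - 6) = (t - 2)*(t + 2)*(t + 3)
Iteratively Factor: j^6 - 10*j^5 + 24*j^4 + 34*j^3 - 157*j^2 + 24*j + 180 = (j - 5)*(j^5 - 5*j^4 - j^3 + 29*j^2 - 12*j - 36) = (j - 5)*(j + 2)*(j^4 - 7*j^3 + 13*j^2 + 3*j - 18) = (j - 5)*(j - 3)*(j + 2)*(j^3 - 4*j^2 + j + 6) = (j - 5)*(j - 3)*(j - 2)*(j + 2)*(j^2 - 2*j - 3) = (j - 5)*(j - 3)^2*(j - 2)*(j + 2)*(j + 1)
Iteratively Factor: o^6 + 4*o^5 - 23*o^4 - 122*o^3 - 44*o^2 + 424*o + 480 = (o + 3)*(o^5 + o^4 - 26*o^3 - 44*o^2 + 88*o + 160) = (o + 2)*(o + 3)*(o^4 - o^3 - 24*o^2 + 4*o + 80) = (o - 5)*(o + 2)*(o + 3)*(o^3 + 4*o^2 - 4*o - 16) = (o - 5)*(o + 2)*(o + 3)*(o + 4)*(o^2 - 4) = (o - 5)*(o - 2)*(o + 2)*(o + 3)*(o + 4)*(o + 2)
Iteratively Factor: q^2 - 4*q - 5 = (q - 5)*(q + 1)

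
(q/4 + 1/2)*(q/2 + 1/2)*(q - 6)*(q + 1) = q^4/8 - q^3/4 - 19*q^2/8 - 7*q/2 - 3/2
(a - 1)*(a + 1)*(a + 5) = a^3 + 5*a^2 - a - 5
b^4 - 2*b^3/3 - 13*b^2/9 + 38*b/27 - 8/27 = (b - 1)*(b - 2/3)*(b - 1/3)*(b + 4/3)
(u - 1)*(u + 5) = u^2 + 4*u - 5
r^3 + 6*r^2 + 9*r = r*(r + 3)^2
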